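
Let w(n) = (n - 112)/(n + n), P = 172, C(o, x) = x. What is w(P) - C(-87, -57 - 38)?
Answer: 8185/86 ≈ 95.174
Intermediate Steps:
w(n) = (-112 + n)/(2*n) (w(n) = (-112 + n)/((2*n)) = (-112 + n)*(1/(2*n)) = (-112 + n)/(2*n))
w(P) - C(-87, -57 - 38) = (½)*(-112 + 172)/172 - (-57 - 38) = (½)*(1/172)*60 - 1*(-95) = 15/86 + 95 = 8185/86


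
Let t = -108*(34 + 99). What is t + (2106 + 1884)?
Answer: -10374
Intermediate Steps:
t = -14364 (t = -108*133 = -14364)
t + (2106 + 1884) = -14364 + (2106 + 1884) = -14364 + 3990 = -10374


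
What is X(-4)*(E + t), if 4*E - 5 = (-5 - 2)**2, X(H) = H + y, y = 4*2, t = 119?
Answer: 530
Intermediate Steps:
y = 8
X(H) = 8 + H (X(H) = H + 8 = 8 + H)
E = 27/2 (E = 5/4 + (-5 - 2)**2/4 = 5/4 + (1/4)*(-7)**2 = 5/4 + (1/4)*49 = 5/4 + 49/4 = 27/2 ≈ 13.500)
X(-4)*(E + t) = (8 - 4)*(27/2 + 119) = 4*(265/2) = 530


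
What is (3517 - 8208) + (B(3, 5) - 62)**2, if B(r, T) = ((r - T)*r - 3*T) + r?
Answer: 1709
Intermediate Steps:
B(r, T) = r - 3*T + r*(r - T) (B(r, T) = (r*(r - T) - 3*T) + r = (-3*T + r*(r - T)) + r = r - 3*T + r*(r - T))
(3517 - 8208) + (B(3, 5) - 62)**2 = (3517 - 8208) + ((3 + 3**2 - 3*5 - 1*5*3) - 62)**2 = -4691 + ((3 + 9 - 15 - 15) - 62)**2 = -4691 + (-18 - 62)**2 = -4691 + (-80)**2 = -4691 + 6400 = 1709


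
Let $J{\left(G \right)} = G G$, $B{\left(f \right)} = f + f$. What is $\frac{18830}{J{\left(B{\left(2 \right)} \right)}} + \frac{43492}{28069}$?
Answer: $\frac{264617571}{224552} \approx 1178.4$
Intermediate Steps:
$B{\left(f \right)} = 2 f$
$J{\left(G \right)} = G^{2}$
$\frac{18830}{J{\left(B{\left(2 \right)} \right)}} + \frac{43492}{28069} = \frac{18830}{\left(2 \cdot 2\right)^{2}} + \frac{43492}{28069} = \frac{18830}{4^{2}} + 43492 \cdot \frac{1}{28069} = \frac{18830}{16} + \frac{43492}{28069} = 18830 \cdot \frac{1}{16} + \frac{43492}{28069} = \frac{9415}{8} + \frac{43492}{28069} = \frac{264617571}{224552}$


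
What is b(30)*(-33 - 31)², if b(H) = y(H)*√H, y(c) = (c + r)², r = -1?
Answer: 3444736*√30 ≈ 1.8868e+7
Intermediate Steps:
y(c) = (-1 + c)² (y(c) = (c - 1)² = (-1 + c)²)
b(H) = √H*(-1 + H)² (b(H) = (-1 + H)²*√H = √H*(-1 + H)²)
b(30)*(-33 - 31)² = (√30*(-1 + 30)²)*(-33 - 31)² = (√30*29²)*(-64)² = (√30*841)*4096 = (841*√30)*4096 = 3444736*√30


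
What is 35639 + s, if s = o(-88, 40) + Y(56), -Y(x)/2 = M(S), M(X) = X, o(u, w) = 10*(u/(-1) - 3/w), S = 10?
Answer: 145993/4 ≈ 36498.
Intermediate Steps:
o(u, w) = -30/w - 10*u (o(u, w) = 10*(u*(-1) - 3/w) = 10*(-u - 3/w) = -30/w - 10*u)
Y(x) = -20 (Y(x) = -2*10 = -20)
s = 3437/4 (s = (-30/40 - 10*(-88)) - 20 = (-30*1/40 + 880) - 20 = (-¾ + 880) - 20 = 3517/4 - 20 = 3437/4 ≈ 859.25)
35639 + s = 35639 + 3437/4 = 145993/4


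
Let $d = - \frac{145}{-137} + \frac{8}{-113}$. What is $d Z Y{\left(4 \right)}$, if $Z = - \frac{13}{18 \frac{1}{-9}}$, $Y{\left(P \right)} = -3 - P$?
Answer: $- \frac{1391299}{30962} \approx -44.936$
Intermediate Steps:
$d = \frac{15289}{15481}$ ($d = \left(-145\right) \left(- \frac{1}{137}\right) + 8 \left(- \frac{1}{113}\right) = \frac{145}{137} - \frac{8}{113} = \frac{15289}{15481} \approx 0.9876$)
$Z = \frac{13}{2}$ ($Z = - \frac{13}{18 \left(- \frac{1}{9}\right)} = - \frac{13}{-2} = \left(-13\right) \left(- \frac{1}{2}\right) = \frac{13}{2} \approx 6.5$)
$d Z Y{\left(4 \right)} = \frac{15289 \frac{13 \left(-3 - 4\right)}{2}}{15481} = \frac{15289 \cdot \frac{13}{2} \left(-7\right)}{15481} = \frac{15289}{15481} \left(- \frac{91}{2}\right) = - \frac{1391299}{30962}$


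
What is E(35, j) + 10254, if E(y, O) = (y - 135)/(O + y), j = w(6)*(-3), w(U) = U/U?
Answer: 82007/8 ≈ 10251.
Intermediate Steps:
w(U) = 1
j = -3 (j = 1*(-3) = -3)
E(y, O) = (-135 + y)/(O + y)
E(35, j) + 10254 = (-135 + 35)/(-3 + 35) + 10254 = -100/32 + 10254 = (1/32)*(-100) + 10254 = -25/8 + 10254 = 82007/8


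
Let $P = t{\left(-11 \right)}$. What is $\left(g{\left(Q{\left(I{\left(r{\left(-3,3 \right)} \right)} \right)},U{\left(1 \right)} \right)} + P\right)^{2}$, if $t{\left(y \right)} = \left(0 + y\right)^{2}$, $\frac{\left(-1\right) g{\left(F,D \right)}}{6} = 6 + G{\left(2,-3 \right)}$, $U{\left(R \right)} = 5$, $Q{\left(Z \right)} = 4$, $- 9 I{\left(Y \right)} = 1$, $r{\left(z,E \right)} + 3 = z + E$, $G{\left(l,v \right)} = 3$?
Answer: $4489$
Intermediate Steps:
$r{\left(z,E \right)} = -3 + E + z$ ($r{\left(z,E \right)} = -3 + \left(z + E\right) = -3 + \left(E + z\right) = -3 + E + z$)
$I{\left(Y \right)} = - \frac{1}{9}$ ($I{\left(Y \right)} = \left(- \frac{1}{9}\right) 1 = - \frac{1}{9}$)
$g{\left(F,D \right)} = -54$ ($g{\left(F,D \right)} = - 6 \left(6 + 3\right) = \left(-6\right) 9 = -54$)
$t{\left(y \right)} = y^{2}$
$P = 121$ ($P = \left(-11\right)^{2} = 121$)
$\left(g{\left(Q{\left(I{\left(r{\left(-3,3 \right)} \right)} \right)},U{\left(1 \right)} \right)} + P\right)^{2} = \left(-54 + 121\right)^{2} = 67^{2} = 4489$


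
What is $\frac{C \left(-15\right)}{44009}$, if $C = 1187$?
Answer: $- \frac{17805}{44009} \approx -0.40458$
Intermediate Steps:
$\frac{C \left(-15\right)}{44009} = \frac{1187 \left(-15\right)}{44009} = \left(-17805\right) \frac{1}{44009} = - \frac{17805}{44009}$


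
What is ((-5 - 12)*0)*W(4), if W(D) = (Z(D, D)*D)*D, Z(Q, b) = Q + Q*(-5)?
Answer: 0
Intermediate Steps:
Z(Q, b) = -4*Q (Z(Q, b) = Q - 5*Q = -4*Q)
W(D) = -4*D**3 (W(D) = ((-4*D)*D)*D = (-4*D**2)*D = -4*D**3)
((-5 - 12)*0)*W(4) = ((-5 - 12)*0)*(-4*4**3) = (-17*0)*(-4*64) = 0*(-256) = 0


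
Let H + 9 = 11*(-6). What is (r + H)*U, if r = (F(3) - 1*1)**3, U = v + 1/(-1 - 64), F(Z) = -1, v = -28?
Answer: 151143/65 ≈ 2325.3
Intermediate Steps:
U = -1821/65 (U = -28 + 1/(-1 - 64) = -28 + 1/(-65) = -28 - 1/65 = -1821/65 ≈ -28.015)
r = -8 (r = (-1 - 1*1)**3 = (-1 - 1)**3 = (-2)**3 = -8)
H = -75 (H = -9 + 11*(-6) = -9 - 66 = -75)
(r + H)*U = (-8 - 75)*(-1821/65) = -83*(-1821/65) = 151143/65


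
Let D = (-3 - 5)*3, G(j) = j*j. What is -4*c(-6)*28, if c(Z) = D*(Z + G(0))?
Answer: -16128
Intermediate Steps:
G(j) = j²
D = -24 (D = -8*3 = -24)
c(Z) = -24*Z (c(Z) = -24*(Z + 0²) = -24*(Z + 0) = -24*Z)
-4*c(-6)*28 = -(-96)*(-6)*28 = -4*144*28 = -576*28 = -16128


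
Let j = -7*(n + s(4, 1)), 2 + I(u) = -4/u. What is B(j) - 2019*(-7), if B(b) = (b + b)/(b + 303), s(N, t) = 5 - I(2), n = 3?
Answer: 1031653/73 ≈ 14132.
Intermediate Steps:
I(u) = -2 - 4/u
s(N, t) = 9 (s(N, t) = 5 - (-2 - 4/2) = 5 - (-2 - 4*1/2) = 5 - (-2 - 2) = 5 - 1*(-4) = 5 + 4 = 9)
j = -84 (j = -7*(3 + 9) = -7*12 = -84)
B(b) = 2*b/(303 + b) (B(b) = (2*b)/(303 + b) = 2*b/(303 + b))
B(j) - 2019*(-7) = 2*(-84)/(303 - 84) - 2019*(-7) = 2*(-84)/219 + 14133 = 2*(-84)*(1/219) + 14133 = -56/73 + 14133 = 1031653/73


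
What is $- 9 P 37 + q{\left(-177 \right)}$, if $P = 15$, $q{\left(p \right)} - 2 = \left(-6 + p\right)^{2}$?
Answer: $28496$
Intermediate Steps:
$q{\left(p \right)} = 2 + \left(-6 + p\right)^{2}$
$- 9 P 37 + q{\left(-177 \right)} = \left(-9\right) 15 \cdot 37 + \left(2 + \left(-6 - 177\right)^{2}\right) = \left(-135\right) 37 + \left(2 + \left(-183\right)^{2}\right) = -4995 + \left(2 + 33489\right) = -4995 + 33491 = 28496$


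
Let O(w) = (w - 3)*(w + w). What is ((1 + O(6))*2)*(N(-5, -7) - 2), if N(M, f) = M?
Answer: -518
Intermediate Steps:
O(w) = 2*w*(-3 + w) (O(w) = (-3 + w)*(2*w) = 2*w*(-3 + w))
((1 + O(6))*2)*(N(-5, -7) - 2) = ((1 + 2*6*(-3 + 6))*2)*(-5 - 2) = ((1 + 2*6*3)*2)*(-7) = ((1 + 36)*2)*(-7) = (37*2)*(-7) = 74*(-7) = -518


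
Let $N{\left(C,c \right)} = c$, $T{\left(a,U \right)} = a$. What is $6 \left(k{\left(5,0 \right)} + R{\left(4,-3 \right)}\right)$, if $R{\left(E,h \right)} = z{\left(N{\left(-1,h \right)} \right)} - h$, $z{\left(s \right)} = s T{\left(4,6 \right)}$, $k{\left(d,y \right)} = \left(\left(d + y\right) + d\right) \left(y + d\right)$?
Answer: $246$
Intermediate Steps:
$k{\left(d,y \right)} = \left(d + y\right) \left(y + 2 d\right)$ ($k{\left(d,y \right)} = \left(y + 2 d\right) \left(d + y\right) = \left(d + y\right) \left(y + 2 d\right)$)
$z{\left(s \right)} = 4 s$ ($z{\left(s \right)} = s 4 = 4 s$)
$R{\left(E,h \right)} = 3 h$ ($R{\left(E,h \right)} = 4 h - h = 3 h$)
$6 \left(k{\left(5,0 \right)} + R{\left(4,-3 \right)}\right) = 6 \left(\left(0^{2} + 2 \cdot 5^{2} + 3 \cdot 5 \cdot 0\right) + 3 \left(-3\right)\right) = 6 \left(\left(0 + 2 \cdot 25 + 0\right) - 9\right) = 6 \left(\left(0 + 50 + 0\right) - 9\right) = 6 \left(50 - 9\right) = 6 \cdot 41 = 246$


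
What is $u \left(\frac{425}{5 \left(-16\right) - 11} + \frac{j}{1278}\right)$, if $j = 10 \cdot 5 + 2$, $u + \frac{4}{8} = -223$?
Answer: $\frac{40112141}{38766} \approx 1034.7$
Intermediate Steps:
$u = - \frac{447}{2}$ ($u = - \frac{1}{2} - 223 = - \frac{447}{2} \approx -223.5$)
$j = 52$ ($j = 50 + 2 = 52$)
$u \left(\frac{425}{5 \left(-16\right) - 11} + \frac{j}{1278}\right) = - \frac{447 \left(\frac{425}{5 \left(-16\right) - 11} + \frac{52}{1278}\right)}{2} = - \frac{447 \left(\frac{425}{-80 - 11} + 52 \cdot \frac{1}{1278}\right)}{2} = - \frac{447 \left(\frac{425}{-91} + \frac{26}{639}\right)}{2} = - \frac{447 \left(425 \left(- \frac{1}{91}\right) + \frac{26}{639}\right)}{2} = - \frac{447 \left(- \frac{425}{91} + \frac{26}{639}\right)}{2} = \left(- \frac{447}{2}\right) \left(- \frac{269209}{58149}\right) = \frac{40112141}{38766}$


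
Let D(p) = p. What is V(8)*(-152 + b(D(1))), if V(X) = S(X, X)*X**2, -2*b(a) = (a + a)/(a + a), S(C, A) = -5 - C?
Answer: 126880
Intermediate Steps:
b(a) = -1/2 (b(a) = -(a + a)/(2*(a + a)) = -2*a/(2*(2*a)) = -2*a*1/(2*a)/2 = -1/2*1 = -1/2)
V(X) = X**2*(-5 - X) (V(X) = (-5 - X)*X**2 = X**2*(-5 - X))
V(8)*(-152 + b(D(1))) = (8**2*(-5 - 1*8))*(-152 - 1/2) = (64*(-5 - 8))*(-305/2) = (64*(-13))*(-305/2) = -832*(-305/2) = 126880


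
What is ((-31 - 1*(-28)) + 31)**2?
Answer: 784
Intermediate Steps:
((-31 - 1*(-28)) + 31)**2 = ((-31 + 28) + 31)**2 = (-3 + 31)**2 = 28**2 = 784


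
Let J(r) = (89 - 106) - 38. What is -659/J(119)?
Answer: 659/55 ≈ 11.982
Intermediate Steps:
J(r) = -55 (J(r) = -17 - 38 = -55)
-659/J(119) = -659/(-55) = -659*(-1/55) = 659/55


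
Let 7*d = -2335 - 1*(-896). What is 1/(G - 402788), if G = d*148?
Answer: -7/3032488 ≈ -2.3083e-6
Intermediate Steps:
d = -1439/7 (d = (-2335 - 1*(-896))/7 = (-2335 + 896)/7 = (1/7)*(-1439) = -1439/7 ≈ -205.57)
G = -212972/7 (G = -1439/7*148 = -212972/7 ≈ -30425.)
1/(G - 402788) = 1/(-212972/7 - 402788) = 1/(-3032488/7) = -7/3032488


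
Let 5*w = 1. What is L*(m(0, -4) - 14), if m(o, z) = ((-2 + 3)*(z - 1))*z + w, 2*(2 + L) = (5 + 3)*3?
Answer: 62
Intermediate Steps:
w = 1/5 (w = (1/5)*1 = 1/5 ≈ 0.20000)
L = 10 (L = -2 + ((5 + 3)*3)/2 = -2 + (8*3)/2 = -2 + (1/2)*24 = -2 + 12 = 10)
m(o, z) = 1/5 + z*(-1 + z) (m(o, z) = ((-2 + 3)*(z - 1))*z + 1/5 = (1*(-1 + z))*z + 1/5 = (-1 + z)*z + 1/5 = z*(-1 + z) + 1/5 = 1/5 + z*(-1 + z))
L*(m(0, -4) - 14) = 10*((1/5 + (-4)**2 - 1*(-4)) - 14) = 10*((1/5 + 16 + 4) - 14) = 10*(101/5 - 14) = 10*(31/5) = 62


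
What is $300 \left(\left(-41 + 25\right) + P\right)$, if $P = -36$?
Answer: $-15600$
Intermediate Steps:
$300 \left(\left(-41 + 25\right) + P\right) = 300 \left(\left(-41 + 25\right) - 36\right) = 300 \left(-16 - 36\right) = 300 \left(-52\right) = -15600$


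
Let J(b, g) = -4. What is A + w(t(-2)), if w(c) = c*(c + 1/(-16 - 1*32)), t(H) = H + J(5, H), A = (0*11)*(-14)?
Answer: 289/8 ≈ 36.125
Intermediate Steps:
A = 0 (A = 0*(-14) = 0)
t(H) = -4 + H (t(H) = H - 4 = -4 + H)
w(c) = c*(-1/48 + c) (w(c) = c*(c + 1/(-16 - 32)) = c*(c + 1/(-48)) = c*(c - 1/48) = c*(-1/48 + c))
A + w(t(-2)) = 0 + (-4 - 2)*(-1/48 + (-4 - 2)) = 0 - 6*(-1/48 - 6) = 0 - 6*(-289/48) = 0 + 289/8 = 289/8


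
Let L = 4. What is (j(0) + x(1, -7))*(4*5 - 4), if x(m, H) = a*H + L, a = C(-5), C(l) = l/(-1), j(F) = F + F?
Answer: -496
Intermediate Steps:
j(F) = 2*F
C(l) = -l (C(l) = l*(-1) = -l)
a = 5 (a = -1*(-5) = 5)
x(m, H) = 4 + 5*H (x(m, H) = 5*H + 4 = 4 + 5*H)
(j(0) + x(1, -7))*(4*5 - 4) = (2*0 + (4 + 5*(-7)))*(4*5 - 4) = (0 + (4 - 35))*(20 - 4) = (0 - 31)*16 = -31*16 = -496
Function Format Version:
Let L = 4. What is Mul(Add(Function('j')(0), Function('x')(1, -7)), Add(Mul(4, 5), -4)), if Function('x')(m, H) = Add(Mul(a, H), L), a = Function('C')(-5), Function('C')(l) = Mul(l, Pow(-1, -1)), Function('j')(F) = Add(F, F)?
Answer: -496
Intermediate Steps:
Function('j')(F) = Mul(2, F)
Function('C')(l) = Mul(-1, l) (Function('C')(l) = Mul(l, -1) = Mul(-1, l))
a = 5 (a = Mul(-1, -5) = 5)
Function('x')(m, H) = Add(4, Mul(5, H)) (Function('x')(m, H) = Add(Mul(5, H), 4) = Add(4, Mul(5, H)))
Mul(Add(Function('j')(0), Function('x')(1, -7)), Add(Mul(4, 5), -4)) = Mul(Add(Mul(2, 0), Add(4, Mul(5, -7))), Add(Mul(4, 5), -4)) = Mul(Add(0, Add(4, -35)), Add(20, -4)) = Mul(Add(0, -31), 16) = Mul(-31, 16) = -496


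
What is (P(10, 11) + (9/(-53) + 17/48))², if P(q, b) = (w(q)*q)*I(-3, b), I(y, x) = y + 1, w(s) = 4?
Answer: 41229708601/6471936 ≈ 6370.5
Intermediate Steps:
I(y, x) = 1 + y
P(q, b) = -8*q (P(q, b) = (4*q)*(1 - 3) = (4*q)*(-2) = -8*q)
(P(10, 11) + (9/(-53) + 17/48))² = (-8*10 + (9/(-53) + 17/48))² = (-80 + (9*(-1/53) + 17*(1/48)))² = (-80 + (-9/53 + 17/48))² = (-80 + 469/2544)² = (-203051/2544)² = 41229708601/6471936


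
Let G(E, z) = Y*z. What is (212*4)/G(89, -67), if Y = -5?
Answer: 848/335 ≈ 2.5313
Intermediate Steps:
G(E, z) = -5*z
(212*4)/G(89, -67) = (212*4)/((-5*(-67))) = 848/335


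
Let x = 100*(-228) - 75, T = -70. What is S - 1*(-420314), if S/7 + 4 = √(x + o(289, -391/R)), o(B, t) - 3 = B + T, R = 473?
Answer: 420286 + 21*I*√2517 ≈ 4.2029e+5 + 1053.6*I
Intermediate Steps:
x = -22875 (x = -22800 - 75 = -22875)
o(B, t) = -67 + B (o(B, t) = 3 + (B - 70) = 3 + (-70 + B) = -67 + B)
S = -28 + 21*I*√2517 (S = -28 + 7*√(-22875 + (-67 + 289)) = -28 + 7*√(-22875 + 222) = -28 + 7*√(-22653) = -28 + 7*(3*I*√2517) = -28 + 21*I*√2517 ≈ -28.0 + 1053.6*I)
S - 1*(-420314) = (-28 + 21*I*√2517) - 1*(-420314) = (-28 + 21*I*√2517) + 420314 = 420286 + 21*I*√2517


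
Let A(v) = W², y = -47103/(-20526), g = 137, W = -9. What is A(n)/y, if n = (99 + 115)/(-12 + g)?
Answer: 554202/15701 ≈ 35.297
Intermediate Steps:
n = 214/125 (n = (99 + 115)/(-12 + 137) = 214/125 ≈ 1.7120)
y = 15701/6842 (y = -47103*(-1/20526) = 15701/6842 ≈ 2.2948)
A(v) = 81 (A(v) = (-9)² = 81)
A(n)/y = 81/(15701/6842) = 81*(6842/15701) = 554202/15701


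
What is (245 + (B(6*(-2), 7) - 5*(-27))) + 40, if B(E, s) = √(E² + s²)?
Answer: 420 + √193 ≈ 433.89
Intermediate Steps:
(245 + (B(6*(-2), 7) - 5*(-27))) + 40 = (245 + (√((6*(-2))² + 7²) - 5*(-27))) + 40 = (245 + (√((-12)² + 49) - 1*(-135))) + 40 = (245 + (√(144 + 49) + 135)) + 40 = (245 + (√193 + 135)) + 40 = (245 + (135 + √193)) + 40 = (380 + √193) + 40 = 420 + √193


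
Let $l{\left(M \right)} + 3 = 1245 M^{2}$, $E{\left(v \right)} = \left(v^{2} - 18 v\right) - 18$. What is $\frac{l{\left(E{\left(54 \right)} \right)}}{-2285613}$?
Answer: $- \frac{1539432539}{761871} \approx -2020.6$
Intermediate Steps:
$E{\left(v \right)} = -18 + v^{2} - 18 v$
$l{\left(M \right)} = -3 + 1245 M^{2}$
$\frac{l{\left(E{\left(54 \right)} \right)}}{-2285613} = \frac{-3 + 1245 \left(-18 + 54^{2} - 972\right)^{2}}{-2285613} = \left(-3 + 1245 \left(-18 + 2916 - 972\right)^{2}\right) \left(- \frac{1}{2285613}\right) = \left(-3 + 1245 \cdot 1926^{2}\right) \left(- \frac{1}{2285613}\right) = \left(-3 + 1245 \cdot 3709476\right) \left(- \frac{1}{2285613}\right) = \left(-3 + 4618297620\right) \left(- \frac{1}{2285613}\right) = 4618297617 \left(- \frac{1}{2285613}\right) = - \frac{1539432539}{761871}$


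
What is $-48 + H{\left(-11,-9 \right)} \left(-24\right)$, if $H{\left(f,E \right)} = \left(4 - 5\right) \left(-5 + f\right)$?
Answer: $-432$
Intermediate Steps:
$H{\left(f,E \right)} = 5 - f$ ($H{\left(f,E \right)} = - (-5 + f) = 5 - f$)
$-48 + H{\left(-11,-9 \right)} \left(-24\right) = -48 + \left(5 - -11\right) \left(-24\right) = -48 + \left(5 + 11\right) \left(-24\right) = -48 + 16 \left(-24\right) = -48 - 384 = -432$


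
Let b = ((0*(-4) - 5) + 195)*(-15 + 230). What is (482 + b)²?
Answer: 1708334224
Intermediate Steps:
b = 40850 (b = ((0 - 5) + 195)*215 = (-5 + 195)*215 = 190*215 = 40850)
(482 + b)² = (482 + 40850)² = 41332² = 1708334224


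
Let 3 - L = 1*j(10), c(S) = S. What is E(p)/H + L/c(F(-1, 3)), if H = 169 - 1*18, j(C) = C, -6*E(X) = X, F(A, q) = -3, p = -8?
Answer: 1061/453 ≈ 2.3422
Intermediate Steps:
E(X) = -X/6
H = 151 (H = 169 - 18 = 151)
L = -7 (L = 3 - 10 = -7)
E(p)/H + L/c(F(-1, 3)) = -⅙*(-8)/151 - 7/(-3) = (4/3)*(1/151) - 7*(-⅓) = 4/453 + 7/3 = 1061/453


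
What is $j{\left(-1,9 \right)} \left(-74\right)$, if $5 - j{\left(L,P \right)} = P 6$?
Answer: $3626$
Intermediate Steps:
$j{\left(L,P \right)} = 5 - 6 P$ ($j{\left(L,P \right)} = 5 - P 6 = 5 - 6 P$)
$j{\left(-1,9 \right)} \left(-74\right) = \left(5 - 54\right) \left(-74\right) = \left(-49\right) \left(-74\right) = 3626$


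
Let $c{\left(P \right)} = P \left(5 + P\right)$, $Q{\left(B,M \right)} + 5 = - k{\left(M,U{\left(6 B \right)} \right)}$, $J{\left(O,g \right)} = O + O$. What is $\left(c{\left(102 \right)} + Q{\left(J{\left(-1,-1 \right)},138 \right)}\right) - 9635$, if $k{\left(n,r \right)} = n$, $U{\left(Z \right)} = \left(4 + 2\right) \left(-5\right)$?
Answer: $1136$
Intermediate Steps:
$U{\left(Z \right)} = -30$ ($U{\left(Z \right)} = 6 \left(-5\right) = -30$)
$J{\left(O,g \right)} = 2 O$
$Q{\left(B,M \right)} = -5 - M$
$\left(c{\left(102 \right)} + Q{\left(J{\left(-1,-1 \right)},138 \right)}\right) - 9635 = \left(102 \left(5 + 102\right) - 143\right) - 9635 = \left(102 \cdot 107 - 143\right) - 9635 = \left(10914 - 143\right) - 9635 = 10771 - 9635 = 1136$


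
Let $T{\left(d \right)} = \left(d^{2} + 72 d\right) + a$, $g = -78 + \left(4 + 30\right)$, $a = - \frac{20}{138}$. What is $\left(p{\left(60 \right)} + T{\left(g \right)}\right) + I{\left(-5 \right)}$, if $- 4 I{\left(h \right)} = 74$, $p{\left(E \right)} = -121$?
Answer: $- \frac{189287}{138} \approx -1371.6$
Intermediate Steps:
$a = - \frac{10}{69}$ ($a = \left(-20\right) \frac{1}{138} = - \frac{10}{69} \approx -0.14493$)
$I{\left(h \right)} = - \frac{37}{2}$ ($I{\left(h \right)} = \left(- \frac{1}{4}\right) 74 = - \frac{37}{2}$)
$g = -44$ ($g = -78 + 34 = -44$)
$T{\left(d \right)} = - \frac{10}{69} + d^{2} + 72 d$ ($T{\left(d \right)} = \left(d^{2} + 72 d\right) - \frac{10}{69} = - \frac{10}{69} + d^{2} + 72 d$)
$\left(p{\left(60 \right)} + T{\left(g \right)}\right) + I{\left(-5 \right)} = \left(-121 + \left(- \frac{10}{69} + \left(-44\right)^{2} + 72 \left(-44\right)\right)\right) - \frac{37}{2} = \left(-121 - \frac{85018}{69}\right) - \frac{37}{2} = - \frac{93367}{69} - \frac{37}{2} = - \frac{189287}{138}$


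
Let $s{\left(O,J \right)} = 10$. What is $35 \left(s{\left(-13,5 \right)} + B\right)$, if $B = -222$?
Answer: $-7420$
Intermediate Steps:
$35 \left(s{\left(-13,5 \right)} + B\right) = 35 \left(10 - 222\right) = 35 \left(-212\right) = -7420$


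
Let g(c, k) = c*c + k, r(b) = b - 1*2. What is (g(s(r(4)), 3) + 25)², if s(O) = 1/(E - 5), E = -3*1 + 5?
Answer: 64009/81 ≈ 790.23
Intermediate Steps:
r(b) = -2 + b (r(b) = b - 2 = -2 + b)
E = 2 (E = -3 + 5 = 2)
s(O) = -⅓ (s(O) = 1/(2 - 5) = 1/(-3) = -⅓)
g(c, k) = k + c² (g(c, k) = c² + k = k + c²)
(g(s(r(4)), 3) + 25)² = ((3 + (-⅓)²) + 25)² = ((3 + ⅑) + 25)² = (28/9 + 25)² = (253/9)² = 64009/81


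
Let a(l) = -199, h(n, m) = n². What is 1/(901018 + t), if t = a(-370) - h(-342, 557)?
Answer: 1/783855 ≈ 1.2757e-6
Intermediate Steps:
t = -117163 (t = -199 - 1*(-342)² = -199 - 1*116964 = -199 - 116964 = -117163)
1/(901018 + t) = 1/(901018 - 117163) = 1/783855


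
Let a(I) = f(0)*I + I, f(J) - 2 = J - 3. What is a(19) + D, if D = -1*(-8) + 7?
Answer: 15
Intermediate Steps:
f(J) = -1 + J (f(J) = 2 + (J - 3) = 2 + (-3 + J) = -1 + J)
a(I) = 0 (a(I) = (-1 + 0)*I + I = -I + I = 0)
D = 15 (D = 8 + 7 = 15)
a(19) + D = 0 + 15 = 15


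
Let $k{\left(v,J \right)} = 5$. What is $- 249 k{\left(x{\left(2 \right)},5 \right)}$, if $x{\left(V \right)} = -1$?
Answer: $-1245$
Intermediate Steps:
$- 249 k{\left(x{\left(2 \right)},5 \right)} = \left(-249\right) 5 = -1245$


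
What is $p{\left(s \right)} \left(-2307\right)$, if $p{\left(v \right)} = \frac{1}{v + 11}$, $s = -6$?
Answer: $- \frac{2307}{5} \approx -461.4$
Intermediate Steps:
$p{\left(v \right)} = \frac{1}{11 + v}$
$p{\left(s \right)} \left(-2307\right) = \frac{1}{11 - 6} \left(-2307\right) = \frac{1}{5} \left(-2307\right) = - \frac{2307}{5}$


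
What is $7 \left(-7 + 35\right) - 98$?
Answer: $98$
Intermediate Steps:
$7 \left(-7 + 35\right) - 98 = 7 \cdot 28 - 98 = 196 - 98 = 98$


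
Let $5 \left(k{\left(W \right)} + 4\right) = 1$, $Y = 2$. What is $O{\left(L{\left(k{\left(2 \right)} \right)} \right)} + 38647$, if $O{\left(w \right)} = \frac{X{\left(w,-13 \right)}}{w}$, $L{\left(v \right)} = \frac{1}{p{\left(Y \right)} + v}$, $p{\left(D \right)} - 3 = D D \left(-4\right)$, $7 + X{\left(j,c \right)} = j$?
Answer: $\frac{193828}{5} \approx 38766.0$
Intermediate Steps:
$X{\left(j,c \right)} = -7 + j$
$p{\left(D \right)} = 3 - 4 D^{2}$ ($p{\left(D \right)} = 3 + D D \left(-4\right) = 3 + D^{2} \left(-4\right) = 3 - 4 D^{2}$)
$k{\left(W \right)} = - \frac{19}{5}$ ($k{\left(W \right)} = -4 + \frac{1}{5} \cdot 1 = -4 + \frac{1}{5} = - \frac{19}{5}$)
$L{\left(v \right)} = \frac{1}{-13 + v}$ ($L{\left(v \right)} = \frac{1}{\left(3 - 4 \cdot 2^{2}\right) + v} = \frac{1}{\left(3 - 16\right) + v} = \frac{1}{-13 + v}$)
$O{\left(w \right)} = \frac{-7 + w}{w}$
$O{\left(L{\left(k{\left(2 \right)} \right)} \right)} + 38647 = \frac{-7 + \frac{1}{-13 - \frac{19}{5}}}{\frac{1}{-13 - \frac{19}{5}}} + 38647 = \frac{-7 + \frac{1}{- \frac{84}{5}}}{\frac{1}{- \frac{84}{5}}} + 38647 = \frac{-7 - \frac{5}{84}}{- \frac{5}{84}} + 38647 = \left(- \frac{84}{5}\right) \left(- \frac{593}{84}\right) + 38647 = \frac{593}{5} + 38647 = \frac{193828}{5}$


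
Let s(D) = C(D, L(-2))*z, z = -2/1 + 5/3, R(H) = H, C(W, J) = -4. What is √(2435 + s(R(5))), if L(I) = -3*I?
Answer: √21927/3 ≈ 49.359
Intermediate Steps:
z = -⅓ (z = -2*1 + 5*(⅓) = -2 + 5/3 = -⅓ ≈ -0.33333)
s(D) = 4/3 (s(D) = -4*(-⅓) = 4/3)
√(2435 + s(R(5))) = √(2435 + 4/3) = √(7309/3) = √21927/3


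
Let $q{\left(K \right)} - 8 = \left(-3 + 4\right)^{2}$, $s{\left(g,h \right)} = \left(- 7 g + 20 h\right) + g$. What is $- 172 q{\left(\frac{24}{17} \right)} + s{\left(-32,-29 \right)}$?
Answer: $-1936$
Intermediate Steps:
$s{\left(g,h \right)} = - 6 g + 20 h$
$q{\left(K \right)} = 9$ ($q{\left(K \right)} = 8 + \left(-3 + 4\right)^{2} = 8 + 1^{2} = 8 + 1 = 9$)
$- 172 q{\left(\frac{24}{17} \right)} + s{\left(-32,-29 \right)} = \left(-172\right) 9 + \left(\left(-6\right) \left(-32\right) + 20 \left(-29\right)\right) = -1548 + \left(192 - 580\right) = -1548 - 388 = -1936$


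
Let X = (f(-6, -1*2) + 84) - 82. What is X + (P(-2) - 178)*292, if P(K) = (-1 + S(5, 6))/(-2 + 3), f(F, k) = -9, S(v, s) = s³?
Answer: 10797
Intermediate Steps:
X = -7 (X = (-9 + 84) - 82 = 75 - 82 = -7)
P(K) = 215 (P(K) = (-1 + 6³)/(-2 + 3) = (-1 + 216)/1 = 215*1 = 215)
X + (P(-2) - 178)*292 = -7 + (215 - 178)*292 = -7 + 37*292 = -7 + 10804 = 10797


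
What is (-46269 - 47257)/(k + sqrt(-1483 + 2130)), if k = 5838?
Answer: -546004788/34081597 + 93526*sqrt(647)/34081597 ≈ -15.951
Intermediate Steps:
(-46269 - 47257)/(k + sqrt(-1483 + 2130)) = (-46269 - 47257)/(5838 + sqrt(-1483 + 2130)) = -93526/(5838 + sqrt(647))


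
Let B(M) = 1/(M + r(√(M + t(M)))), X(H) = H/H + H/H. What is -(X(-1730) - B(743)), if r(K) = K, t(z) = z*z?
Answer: -3 + 2*√138198/743 ≈ -1.9993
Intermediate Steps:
t(z) = z²
X(H) = 2 (X(H) = 1 + 1 = 2)
B(M) = 1/(M + √(M + M²))
-(X(-1730) - B(743)) = -(2 - 1/(743 + √(743*(1 + 743)))) = -(2 - 1/(743 + √(743*744))) = -(2 - 1/(743 + √552792)) = -(2 - 1/(743 + 2*√138198)) = -2 + 1/(743 + 2*√138198)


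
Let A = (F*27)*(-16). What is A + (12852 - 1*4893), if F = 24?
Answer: -2409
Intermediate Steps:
A = -10368 (A = (24*27)*(-16) = 648*(-16) = -10368)
A + (12852 - 1*4893) = -10368 + (12852 - 1*4893) = -10368 + (12852 - 4893) = -10368 + 7959 = -2409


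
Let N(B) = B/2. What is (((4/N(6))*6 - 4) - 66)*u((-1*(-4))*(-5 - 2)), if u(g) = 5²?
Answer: -1550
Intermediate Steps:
N(B) = B/2 (N(B) = B*(½) = B/2)
u(g) = 25
(((4/N(6))*6 - 4) - 66)*u((-1*(-4))*(-5 - 2)) = (((4/(((½)*6)))*6 - 4) - 66)*25 = (((4/3)*6 - 4) - 66)*25 = ((8 - 4) - 66)*25 = (4 - 66)*25 = -62*25 = -1550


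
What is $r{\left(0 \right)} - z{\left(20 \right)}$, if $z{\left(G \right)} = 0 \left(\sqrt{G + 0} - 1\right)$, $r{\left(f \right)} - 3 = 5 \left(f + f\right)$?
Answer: $3$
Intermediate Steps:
$r{\left(f \right)} = 3 + 10 f$ ($r{\left(f \right)} = 3 + 5 \left(f + f\right) = 3 + 5 \cdot 2 f = 3 + 10 f$)
$z{\left(G \right)} = 0$ ($z{\left(G \right)} = 0 \left(\sqrt{G} - 1\right) = 0 \left(-1 + \sqrt{G}\right) = 0$)
$r{\left(0 \right)} - z{\left(20 \right)} = \left(3 + 10 \cdot 0\right) - 0 = \left(3 + 0\right) + 0 = 3 + 0 = 3$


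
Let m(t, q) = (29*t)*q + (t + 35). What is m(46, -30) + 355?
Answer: -39584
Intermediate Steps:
m(t, q) = 35 + t + 29*q*t (m(t, q) = 29*q*t + (35 + t) = 35 + t + 29*q*t)
m(46, -30) + 355 = (35 + 46 + 29*(-30)*46) + 355 = (35 + 46 - 40020) + 355 = -39939 + 355 = -39584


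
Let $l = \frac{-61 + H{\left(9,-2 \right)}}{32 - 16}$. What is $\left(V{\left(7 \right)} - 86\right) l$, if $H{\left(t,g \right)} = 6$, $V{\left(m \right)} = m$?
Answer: $\frac{4345}{16} \approx 271.56$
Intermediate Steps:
$l = - \frac{55}{16}$ ($l = \frac{-61 + 6}{32 - 16} = - \frac{55}{16} \approx -3.4375$)
$\left(V{\left(7 \right)} - 86\right) l = \left(7 - 86\right) \left(- \frac{55}{16}\right) = \left(-79\right) \left(- \frac{55}{16}\right) = \frac{4345}{16}$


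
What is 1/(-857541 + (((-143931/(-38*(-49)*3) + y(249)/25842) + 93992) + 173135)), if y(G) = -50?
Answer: -24058902/14205332522795 ≈ -1.6937e-6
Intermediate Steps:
1/(-857541 + (((-143931/(-38*(-49)*3) + y(249)/25842) + 93992) + 173135)) = 1/(-857541 + (((-143931/(-38*(-49)*3) - 50/25842) + 93992) + 173135)) = 1/(-857541 + (((-143931/(1862*3) - 50*1/25842) + 93992) + 173135)) = 1/(-857541 + (((-143931/5586 - 25/12921) + 93992) + 173135)) = 1/(-857541 + (((-143931*1/5586 - 25/12921) + 93992) + 173135)) = 1/(-857541 + (((-47977/1862 - 25/12921) + 93992) + 173135)) = 1/(-857541 + ((-619957367/24058902 + 93992) + 173135)) = 1/(-857541 + (2260724359417/24058902 + 173135)) = 1/(-857541 + 6426162357187/24058902) = 1/(-14205332522795/24058902) = -24058902/14205332522795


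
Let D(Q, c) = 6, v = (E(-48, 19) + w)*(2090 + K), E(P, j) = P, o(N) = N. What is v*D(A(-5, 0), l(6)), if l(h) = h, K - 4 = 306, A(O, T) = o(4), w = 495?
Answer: 6436800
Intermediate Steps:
A(O, T) = 4
K = 310 (K = 4 + 306 = 310)
v = 1072800 (v = (-48 + 495)*(2090 + 310) = 447*2400 = 1072800)
v*D(A(-5, 0), l(6)) = 1072800*6 = 6436800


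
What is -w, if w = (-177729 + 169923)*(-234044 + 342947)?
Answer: 850096818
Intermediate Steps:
w = -850096818 (w = -7806*108903 = -850096818)
-w = -1*(-850096818) = 850096818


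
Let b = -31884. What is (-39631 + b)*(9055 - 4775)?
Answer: -306084200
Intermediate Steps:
(-39631 + b)*(9055 - 4775) = (-39631 - 31884)*(9055 - 4775) = -71515*4280 = -306084200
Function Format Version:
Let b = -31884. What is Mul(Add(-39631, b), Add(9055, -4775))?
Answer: -306084200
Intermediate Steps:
Mul(Add(-39631, b), Add(9055, -4775)) = Mul(Add(-39631, -31884), Add(9055, -4775)) = Mul(-71515, 4280) = -306084200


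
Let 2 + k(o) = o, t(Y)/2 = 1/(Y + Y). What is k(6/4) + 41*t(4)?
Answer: 39/4 ≈ 9.7500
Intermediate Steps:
t(Y) = 1/Y (t(Y) = 2/(Y + Y) = 2/((2*Y)) = 2*(1/(2*Y)) = 1/Y)
k(o) = -2 + o
k(6/4) + 41*t(4) = (-2 + 6/4) + 41/4 = (-2 + 6*(¼)) + 41*(¼) = (-2 + 3/2) + 41/4 = -½ + 41/4 = 39/4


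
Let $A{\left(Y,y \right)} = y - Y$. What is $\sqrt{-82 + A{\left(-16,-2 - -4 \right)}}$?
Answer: $8 i \approx 8.0 i$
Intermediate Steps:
$\sqrt{-82 + A{\left(-16,-2 - -4 \right)}} = \sqrt{-82 - -18} = \sqrt{-82 + \left(\left(-2 + 4\right) + 16\right)} = \sqrt{-82 + \left(2 + 16\right)} = \sqrt{-82 + 18} = \sqrt{-64} = 8 i$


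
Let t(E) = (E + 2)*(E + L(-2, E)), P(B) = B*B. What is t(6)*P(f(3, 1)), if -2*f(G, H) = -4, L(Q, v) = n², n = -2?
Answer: 320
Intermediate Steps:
L(Q, v) = 4 (L(Q, v) = (-2)² = 4)
f(G, H) = 2 (f(G, H) = -½*(-4) = 2)
P(B) = B²
t(E) = (2 + E)*(4 + E) (t(E) = (E + 2)*(E + 4) = (2 + E)*(4 + E))
t(6)*P(f(3, 1)) = (8 + 6² + 6*6)*2² = (8 + 36 + 36)*4 = 80*4 = 320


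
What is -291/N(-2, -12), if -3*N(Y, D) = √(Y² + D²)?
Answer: 873*√37/74 ≈ 71.760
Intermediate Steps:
N(Y, D) = -√(D² + Y²)/3 (N(Y, D) = -√(Y² + D²)/3 = -√(D² + Y²)/3)
-291/N(-2, -12) = -291*(-3/√((-12)² + (-2)²)) = -291*(-3/√(144 + 4)) = -291*(-3*√37/74) = -(-873)*√37/74 = 873*√37/74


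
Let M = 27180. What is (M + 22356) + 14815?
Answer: 64351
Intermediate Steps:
(M + 22356) + 14815 = (27180 + 22356) + 14815 = 49536 + 14815 = 64351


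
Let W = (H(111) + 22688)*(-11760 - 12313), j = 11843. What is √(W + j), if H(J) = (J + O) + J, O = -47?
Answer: 2*I*√137592289 ≈ 23460.0*I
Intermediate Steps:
H(J) = -47 + 2*J (H(J) = (J - 47) + J = (-47 + J) + J = -47 + 2*J)
W = -550380999 (W = ((-47 + 2*111) + 22688)*(-11760 - 12313) = ((-47 + 222) + 22688)*(-24073) = (175 + 22688)*(-24073) = 22863*(-24073) = -550380999)
√(W + j) = √(-550380999 + 11843) = √(-550369156) = 2*I*√137592289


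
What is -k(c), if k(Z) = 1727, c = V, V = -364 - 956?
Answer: -1727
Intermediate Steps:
V = -1320
c = -1320
-k(c) = -1*1727 = -1727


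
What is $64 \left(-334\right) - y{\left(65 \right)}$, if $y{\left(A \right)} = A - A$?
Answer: $-21376$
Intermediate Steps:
$y{\left(A \right)} = 0$
$64 \left(-334\right) - y{\left(65 \right)} = 64 \left(-334\right) - 0 = -21376 + 0 = -21376$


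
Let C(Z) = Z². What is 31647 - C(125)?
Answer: 16022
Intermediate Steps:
31647 - C(125) = 31647 - 1*125² = 31647 - 1*15625 = 31647 - 15625 = 16022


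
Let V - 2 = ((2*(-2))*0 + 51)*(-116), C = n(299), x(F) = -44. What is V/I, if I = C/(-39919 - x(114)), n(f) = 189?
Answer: 235820750/189 ≈ 1.2477e+6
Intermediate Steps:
C = 189
I = -189/39875 (I = 189/(-39919 - 1*(-44)) = 189/(-39919 + 44) = 189/(-39875) = 189*(-1/39875) = -189/39875 ≈ -0.0047398)
V = -5914 (V = 2 + ((2*(-2))*0 + 51)*(-116) = 2 + (-4*0 + 51)*(-116) = 2 + (0 + 51)*(-116) = 2 + 51*(-116) = 2 - 5916 = -5914)
V/I = -5914/(-189/39875) = -5914*(-39875/189) = 235820750/189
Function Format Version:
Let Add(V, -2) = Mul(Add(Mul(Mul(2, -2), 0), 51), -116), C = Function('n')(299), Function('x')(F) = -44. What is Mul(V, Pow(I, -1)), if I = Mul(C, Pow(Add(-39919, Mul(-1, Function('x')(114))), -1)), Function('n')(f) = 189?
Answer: Rational(235820750, 189) ≈ 1.2477e+6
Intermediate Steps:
C = 189
I = Rational(-189, 39875) (I = Mul(189, Pow(Add(-39919, Mul(-1, -44)), -1)) = Mul(189, Pow(Add(-39919, 44), -1)) = Mul(189, Pow(-39875, -1)) = Mul(189, Rational(-1, 39875)) = Rational(-189, 39875) ≈ -0.0047398)
V = -5914 (V = Add(2, Mul(Add(Mul(Mul(2, -2), 0), 51), -116)) = Add(2, Mul(Add(Mul(-4, 0), 51), -116)) = Add(2, Mul(Add(0, 51), -116)) = Add(2, Mul(51, -116)) = Add(2, -5916) = -5914)
Mul(V, Pow(I, -1)) = Mul(-5914, Pow(Rational(-189, 39875), -1)) = Mul(-5914, Rational(-39875, 189)) = Rational(235820750, 189)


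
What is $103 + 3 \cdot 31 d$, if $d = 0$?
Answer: $103$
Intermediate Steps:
$103 + 3 \cdot 31 d = 103 + 3 \cdot 31 \cdot 0 = 103 + 93 \cdot 0 = 103 + 0 = 103$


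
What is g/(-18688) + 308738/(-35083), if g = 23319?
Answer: -6587796221/655631104 ≈ -10.048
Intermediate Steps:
g/(-18688) + 308738/(-35083) = 23319/(-18688) + 308738/(-35083) = 23319*(-1/18688) + 308738*(-1/35083) = -23319/18688 - 308738/35083 = -6587796221/655631104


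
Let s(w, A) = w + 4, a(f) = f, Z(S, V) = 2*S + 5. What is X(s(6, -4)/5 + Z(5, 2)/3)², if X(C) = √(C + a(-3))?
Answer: 4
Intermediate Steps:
Z(S, V) = 5 + 2*S
s(w, A) = 4 + w
X(C) = √(-3 + C) (X(C) = √(C - 3) = √(-3 + C))
X(s(6, -4)/5 + Z(5, 2)/3)² = (√(-3 + ((4 + 6)/5 + (5 + 2*5)/3)))² = (√(-3 + (10*(⅕) + (5 + 10)*(⅓))))² = (√(-3 + (2 + 15*(⅓))))² = (√(-3 + (2 + 5)))² = (√(-3 + 7))² = (√4)² = 2² = 4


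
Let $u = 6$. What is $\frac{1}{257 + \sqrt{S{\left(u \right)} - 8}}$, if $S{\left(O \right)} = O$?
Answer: $\frac{257}{66051} - \frac{i \sqrt{2}}{66051} \approx 0.0038909 - 2.1411 \cdot 10^{-5} i$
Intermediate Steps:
$\frac{1}{257 + \sqrt{S{\left(u \right)} - 8}} = \frac{1}{257 + \sqrt{6 - 8}} = \frac{1}{257 + \sqrt{-2}} = \frac{1}{257 + i \sqrt{2}}$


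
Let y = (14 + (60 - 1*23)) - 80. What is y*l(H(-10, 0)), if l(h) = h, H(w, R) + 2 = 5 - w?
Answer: -377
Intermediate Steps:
H(w, R) = 3 - w (H(w, R) = -2 + (5 - w) = 3 - w)
y = -29 (y = (14 + (60 - 23)) - 80 = (14 + 37) - 80 = 51 - 80 = -29)
y*l(H(-10, 0)) = -29*(3 - 1*(-10)) = -29*(3 + 10) = -29*13 = -377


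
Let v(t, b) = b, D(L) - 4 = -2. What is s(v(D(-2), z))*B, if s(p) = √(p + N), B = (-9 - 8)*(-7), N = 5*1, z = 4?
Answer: 357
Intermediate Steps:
D(L) = 2 (D(L) = 4 - 2 = 2)
N = 5
B = 119 (B = -17*(-7) = 119)
s(p) = √(5 + p) (s(p) = √(p + 5) = √(5 + p))
s(v(D(-2), z))*B = √(5 + 4)*119 = √9*119 = 3*119 = 357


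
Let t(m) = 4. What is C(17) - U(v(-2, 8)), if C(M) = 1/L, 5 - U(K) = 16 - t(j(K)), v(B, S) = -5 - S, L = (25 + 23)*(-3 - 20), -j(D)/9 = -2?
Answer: 7727/1104 ≈ 6.9991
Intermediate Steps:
j(D) = 18 (j(D) = -9*(-2) = 18)
L = -1104 (L = 48*(-23) = -1104)
U(K) = -7 (U(K) = 5 - (16 - 1*4) = 5 - (16 - 4) = 5 - 1*12 = 5 - 12 = -7)
C(M) = -1/1104 (C(M) = 1/(-1104) = -1/1104)
C(17) - U(v(-2, 8)) = -1/1104 - 1*(-7) = -1/1104 + 7 = 7727/1104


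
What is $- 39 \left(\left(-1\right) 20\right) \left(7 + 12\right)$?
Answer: $14820$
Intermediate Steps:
$- 39 \left(\left(-1\right) 20\right) \left(7 + 12\right) = \left(-39\right) \left(-20\right) 19 = 780 \cdot 19 = 14820$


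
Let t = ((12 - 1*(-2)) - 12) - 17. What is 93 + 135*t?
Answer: -1932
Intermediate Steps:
t = -15 (t = ((12 + 2) - 12) - 17 = (14 - 12) - 17 = 2 - 17 = -15)
93 + 135*t = 93 + 135*(-15) = 93 - 2025 = -1932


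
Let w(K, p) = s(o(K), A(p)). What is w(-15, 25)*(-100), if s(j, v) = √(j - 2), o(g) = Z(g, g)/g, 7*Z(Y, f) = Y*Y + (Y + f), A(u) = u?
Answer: -300*I*√21/7 ≈ -196.4*I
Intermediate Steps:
Z(Y, f) = Y/7 + f/7 + Y²/7 (Z(Y, f) = (Y*Y + (Y + f))/7 = (Y² + (Y + f))/7 = (Y + f + Y²)/7 = Y/7 + f/7 + Y²/7)
o(g) = (g²/7 + 2*g/7)/g (o(g) = (g/7 + g/7 + g²/7)/g = (g²/7 + 2*g/7)/g)
s(j, v) = √(-2 + j)
w(K, p) = √(-12/7 + K/7) (w(K, p) = √(-2 + (2/7 + K/7)) = √(-12/7 + K/7))
w(-15, 25)*(-100) = (√(-84 + 7*(-15))/7)*(-100) = (√(-84 - 105)/7)*(-100) = (√(-189)/7)*(-100) = ((3*I*√21)/7)*(-100) = (3*I*√21/7)*(-100) = -300*I*√21/7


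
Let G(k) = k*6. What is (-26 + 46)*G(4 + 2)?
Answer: 720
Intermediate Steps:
G(k) = 6*k
(-26 + 46)*G(4 + 2) = (-26 + 46)*(6*(4 + 2)) = 20*(6*6) = 20*36 = 720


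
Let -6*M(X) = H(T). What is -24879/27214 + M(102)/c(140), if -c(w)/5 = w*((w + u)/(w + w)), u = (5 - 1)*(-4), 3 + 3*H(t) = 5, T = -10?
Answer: -17346299/18981765 ≈ -0.91384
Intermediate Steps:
H(t) = ⅔ (H(t) = -1 + (⅓)*5 = -1 + 5/3 = ⅔)
u = -16 (u = 4*(-4) = -16)
M(X) = -⅑ (M(X) = -⅙*⅔ = -⅑)
c(w) = 40 - 5*w/2 (c(w) = -5*w*(w - 16)/(w + w) = -5*w*(-16 + w)/((2*w)) = -5*w*(-16 + w)*(1/(2*w)) = -5*w*(-16 + w)/(2*w) = -5*(-8 + w/2) = 40 - 5*w/2)
-24879/27214 + M(102)/c(140) = -24879/27214 - 1/(9*(40 - 5/2*140)) = -24879*1/27214 - 1/(9*(40 - 350)) = -24879/27214 - ⅑/(-310) = -24879/27214 - ⅑*(-1/310) = -24879/27214 + 1/2790 = -17346299/18981765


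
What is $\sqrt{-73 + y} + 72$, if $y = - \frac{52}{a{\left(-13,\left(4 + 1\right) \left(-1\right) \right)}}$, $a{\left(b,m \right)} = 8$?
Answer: $72 + \frac{i \sqrt{318}}{2} \approx 72.0 + 8.9163 i$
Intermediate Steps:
$y = - \frac{13}{2}$ ($y = - \frac{52}{8} = \left(-52\right) \frac{1}{8} = - \frac{13}{2} \approx -6.5$)
$\sqrt{-73 + y} + 72 = \sqrt{-73 - \frac{13}{2}} + 72 = \sqrt{- \frac{159}{2}} + 72 = \frac{i \sqrt{318}}{2} + 72 = 72 + \frac{i \sqrt{318}}{2}$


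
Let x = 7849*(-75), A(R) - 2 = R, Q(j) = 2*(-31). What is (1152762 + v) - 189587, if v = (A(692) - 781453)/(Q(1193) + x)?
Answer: 567057540734/588737 ≈ 9.6318e+5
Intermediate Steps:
Q(j) = -62
A(R) = 2 + R
x = -588675
v = 780759/588737 (v = ((2 + 692) - 781453)/(-62 - 588675) = (694 - 781453)/(-588737) = -780759*(-1/588737) = 780759/588737 ≈ 1.3262)
(1152762 + v) - 189587 = (1152762 + 780759/588737) - 189587 = 678674422353/588737 - 189587 = 567057540734/588737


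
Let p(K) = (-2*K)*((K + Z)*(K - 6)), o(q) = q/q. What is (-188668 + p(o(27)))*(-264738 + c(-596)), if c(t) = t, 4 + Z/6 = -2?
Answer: 50152902012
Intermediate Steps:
Z = -36 (Z = -24 + 6*(-2) = -24 - 12 = -36)
o(q) = 1
p(K) = -2*K*(-36 + K)*(-6 + K) (p(K) = (-2*K)*((K - 36)*(K - 6)) = (-2*K)*((-36 + K)*(-6 + K)) = -2*K*(-36 + K)*(-6 + K))
(-188668 + p(o(27)))*(-264738 + c(-596)) = (-188668 + 2*1*(-216 - 1*1² + 42*1))*(-264738 - 596) = (-188668 + 2*1*(-216 - 1*1 + 42))*(-265334) = (-188668 + 2*1*(-216 - 1 + 42))*(-265334) = (-188668 + 2*1*(-175))*(-265334) = (-188668 - 350)*(-265334) = -189018*(-265334) = 50152902012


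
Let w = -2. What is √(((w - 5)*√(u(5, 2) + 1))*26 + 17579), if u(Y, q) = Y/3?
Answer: √(158211 - 1092*√6)/3 ≈ 131.46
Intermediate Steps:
u(Y, q) = Y/3 (u(Y, q) = Y*(⅓) = Y/3)
√(((w - 5)*√(u(5, 2) + 1))*26 + 17579) = √(((-2 - 5)*√((⅓)*5 + 1))*26 + 17579) = √(-7*√(5/3 + 1)*26 + 17579) = √(-14*√6/3*26 + 17579) = √(-364*√6/3 + 17579) = √(17579 - 364*√6/3)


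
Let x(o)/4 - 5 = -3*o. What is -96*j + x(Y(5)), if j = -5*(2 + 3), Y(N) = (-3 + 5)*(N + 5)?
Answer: 2180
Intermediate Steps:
Y(N) = 10 + 2*N (Y(N) = 2*(5 + N) = 10 + 2*N)
x(o) = 20 - 12*o (x(o) = 20 + 4*(-3*o) = 20 - 12*o)
j = -25 (j = -5*5 = -25)
-96*j + x(Y(5)) = -96*(-25) + (20 - 12*(10 + 2*5)) = 2400 + (20 - 12*(10 + 10)) = 2400 + (20 - 12*20) = 2400 + (20 - 240) = 2400 - 220 = 2180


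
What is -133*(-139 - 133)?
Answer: 36176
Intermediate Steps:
-133*(-139 - 133) = -133*(-272) = 36176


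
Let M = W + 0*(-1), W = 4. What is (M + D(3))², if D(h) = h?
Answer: 49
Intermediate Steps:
M = 4 (M = 4 + 0*(-1) = 4 + 0 = 4)
(M + D(3))² = (4 + 3)² = 7² = 49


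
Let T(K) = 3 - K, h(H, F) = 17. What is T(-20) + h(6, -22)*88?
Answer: 1519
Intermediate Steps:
T(-20) + h(6, -22)*88 = (3 - 1*(-20)) + 17*88 = (3 + 20) + 1496 = 23 + 1496 = 1519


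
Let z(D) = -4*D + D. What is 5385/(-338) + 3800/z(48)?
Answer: -64370/1521 ≈ -42.321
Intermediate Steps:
z(D) = -3*D
5385/(-338) + 3800/z(48) = 5385/(-338) + 3800/((-3*48)) = 5385*(-1/338) + 3800/(-144) = -5385/338 + 3800*(-1/144) = -5385/338 - 475/18 = -64370/1521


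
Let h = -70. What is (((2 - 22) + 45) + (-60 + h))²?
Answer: 11025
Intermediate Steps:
(((2 - 22) + 45) + (-60 + h))² = (((2 - 22) + 45) + (-60 - 70))² = ((-20 + 45) - 130)² = (25 - 130)² = (-105)² = 11025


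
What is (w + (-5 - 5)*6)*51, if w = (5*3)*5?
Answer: 765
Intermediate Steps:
w = 75 (w = 15*5 = 75)
(w + (-5 - 5)*6)*51 = (75 + (-5 - 5)*6)*51 = (75 - 10*6)*51 = (75 - 60)*51 = 15*51 = 765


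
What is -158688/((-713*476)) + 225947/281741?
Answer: 1785185533/1406169331 ≈ 1.2695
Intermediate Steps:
-158688/((-713*476)) + 225947/281741 = -158688/(-339388) + 225947*(1/281741) = -158688*(-1/339388) + 13291/16573 = 39672/84847 + 13291/16573 = 1785185533/1406169331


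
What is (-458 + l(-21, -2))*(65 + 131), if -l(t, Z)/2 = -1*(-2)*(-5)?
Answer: -85848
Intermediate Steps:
l(t, Z) = 20 (l(t, Z) = -2*(-1*(-2))*(-5) = -4*(-5) = -2*(-10) = 20)
(-458 + l(-21, -2))*(65 + 131) = (-458 + 20)*(65 + 131) = -438*196 = -85848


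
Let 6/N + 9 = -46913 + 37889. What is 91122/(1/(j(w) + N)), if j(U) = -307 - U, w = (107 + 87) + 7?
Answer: -139379299980/3011 ≈ -4.6290e+7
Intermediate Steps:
N = -2/3011 (N = 6/(-9 + (-46913 + 37889)) = 6/(-9 - 9024) = 6/(-9033) = 6*(-1/9033) = -2/3011 ≈ -0.00066423)
w = 201 (w = 194 + 7 = 201)
91122/(1/(j(w) + N)) = 91122/(1/((-307 - 1*201) - 2/3011)) = 91122/(1/((-307 - 201) - 2/3011)) = 91122/(1/(-508 - 2/3011)) = 91122/(1/(-1529590/3011)) = 91122/(-3011/1529590) = 91122*(-1529590/3011) = -139379299980/3011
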